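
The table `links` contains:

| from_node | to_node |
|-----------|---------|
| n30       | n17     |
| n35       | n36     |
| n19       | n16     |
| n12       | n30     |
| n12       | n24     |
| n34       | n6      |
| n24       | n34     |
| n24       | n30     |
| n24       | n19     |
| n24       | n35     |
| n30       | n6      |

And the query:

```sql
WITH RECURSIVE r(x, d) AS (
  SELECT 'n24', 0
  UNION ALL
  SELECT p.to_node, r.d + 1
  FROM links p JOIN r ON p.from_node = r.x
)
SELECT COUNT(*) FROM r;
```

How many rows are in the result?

10

Base: (n24, d=0).
Iteration 1: edges from {n24} -> (n19, d=1), (n30, d=1), (n34, d=1), (n35, d=1).
Iteration 2: edges from {n19,n30,n34,n35} -> (n16, d=2), (n17, d=2), (n36, d=2), (n6, d=2) x2. [UNION ALL keeps all 5 new rows, including repeats]
Iteration 3: no outgoing edges from {n16,n17,n36,n6}; recursion stops.
Total rows emitted: 10.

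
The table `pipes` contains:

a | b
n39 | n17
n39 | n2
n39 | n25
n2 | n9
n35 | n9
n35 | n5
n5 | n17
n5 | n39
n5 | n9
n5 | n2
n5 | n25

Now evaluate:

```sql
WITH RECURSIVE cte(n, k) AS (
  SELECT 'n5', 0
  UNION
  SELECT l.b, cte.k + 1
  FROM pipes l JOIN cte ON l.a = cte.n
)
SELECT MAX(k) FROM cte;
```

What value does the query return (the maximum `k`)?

3

Base: (n5, k=0).
Iteration 1: edges from {n5} -> (n17, k=1), (n2, k=1), (n25, k=1), (n39, k=1), (n9, k=1).
Iteration 2: edges from {n17,n2,n25,n39,n9} -> (n17, k=2), (n2, k=2), (n25, k=2), (n9, k=2).
Iteration 3: edges from {n17,n2,n25,n9} -> (n9, k=3).
Iteration 4: no outgoing edges from {n9}; recursion stops.
k values: 0, 1, 1, 1, 1, 1, 2, 2, 2, 2, 3; the maximum is 3.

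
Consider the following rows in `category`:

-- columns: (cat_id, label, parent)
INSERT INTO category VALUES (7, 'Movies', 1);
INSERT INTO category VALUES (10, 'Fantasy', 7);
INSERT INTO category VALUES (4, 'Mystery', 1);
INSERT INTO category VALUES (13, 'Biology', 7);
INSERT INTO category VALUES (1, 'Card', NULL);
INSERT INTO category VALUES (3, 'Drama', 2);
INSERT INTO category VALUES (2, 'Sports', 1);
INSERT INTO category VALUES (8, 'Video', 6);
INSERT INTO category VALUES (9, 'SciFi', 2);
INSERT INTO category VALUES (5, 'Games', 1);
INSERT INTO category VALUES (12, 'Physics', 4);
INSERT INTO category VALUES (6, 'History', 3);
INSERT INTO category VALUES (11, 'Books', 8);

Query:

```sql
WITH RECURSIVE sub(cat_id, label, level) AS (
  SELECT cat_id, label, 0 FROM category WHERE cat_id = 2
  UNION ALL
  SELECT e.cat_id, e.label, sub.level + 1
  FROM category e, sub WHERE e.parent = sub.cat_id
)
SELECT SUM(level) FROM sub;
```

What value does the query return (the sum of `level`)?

11

Base: cat_id=2 (Sports) at level 0.
Iteration 1: rows with parent in {2} -> Drama (id 3, level 1), SciFi (id 9, level 1).
Iteration 2: rows with parent in {3,9} -> History (id 6, level 2).
Iteration 3: rows with parent in {6} -> Video (id 8, level 3).
Iteration 4: rows with parent in {8} -> Books (id 11, level 4).
Iteration 5: no rows with parent in {11}; recursion stops.
SUM(level) = 0 + 1 + 1 + 2 + 3 + 4 = 11.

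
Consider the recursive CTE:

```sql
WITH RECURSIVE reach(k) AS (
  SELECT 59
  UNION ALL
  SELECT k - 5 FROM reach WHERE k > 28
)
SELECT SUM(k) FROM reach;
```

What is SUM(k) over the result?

332

Base: k=59.
Iteration 1: 59 > 28 holds -> k = 59 - 5 = 54.
Iteration 2: 54 > 28 holds -> k = 54 - 5 = 49.
Iteration 3: 49 > 28 holds -> k = 49 - 5 = 44.
Iteration 4: 44 > 28 holds -> k = 44 - 5 = 39.
Iteration 5: 39 > 28 holds -> k = 39 - 5 = 34.
Iteration 6: 34 > 28 holds -> k = 34 - 5 = 29.
Iteration 7: 29 > 28 holds -> k = 29 - 5 = 24.
Iteration 8: 24 > 28 fails; recursion stops.
SUM(k) = 59 + 54 + 49 + 44 + 39 + 34 + 29 + 24 = 332.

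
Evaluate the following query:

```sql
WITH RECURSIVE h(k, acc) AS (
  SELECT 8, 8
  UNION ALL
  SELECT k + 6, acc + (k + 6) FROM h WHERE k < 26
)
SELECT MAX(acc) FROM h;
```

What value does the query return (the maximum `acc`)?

68

Base: k=8, acc=8.
Iteration 1: 8 < 26 holds -> k = 8 + 6 = 14, acc = 8 + 14 = 22.
Iteration 2: 14 < 26 holds -> k = 14 + 6 = 20, acc = 22 + 20 = 42.
Iteration 3: 20 < 26 holds -> k = 20 + 6 = 26, acc = 42 + 26 = 68.
Iteration 4: 26 < 26 fails; recursion stops.
acc values: 8, 22, 42, 68; the maximum is 68.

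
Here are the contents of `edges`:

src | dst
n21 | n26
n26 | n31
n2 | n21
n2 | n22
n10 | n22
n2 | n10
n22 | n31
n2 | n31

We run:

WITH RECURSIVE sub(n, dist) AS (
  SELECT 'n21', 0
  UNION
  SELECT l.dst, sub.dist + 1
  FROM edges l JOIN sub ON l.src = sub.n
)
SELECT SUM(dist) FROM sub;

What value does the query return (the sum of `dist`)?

Base: (n21, dist=0).
Iteration 1: edges from {n21} -> (n26, dist=1).
Iteration 2: edges from {n26} -> (n31, dist=2).
Iteration 3: no outgoing edges from {n31}; recursion stops.
SUM(dist) = 0 + 1 + 2 = 3.

3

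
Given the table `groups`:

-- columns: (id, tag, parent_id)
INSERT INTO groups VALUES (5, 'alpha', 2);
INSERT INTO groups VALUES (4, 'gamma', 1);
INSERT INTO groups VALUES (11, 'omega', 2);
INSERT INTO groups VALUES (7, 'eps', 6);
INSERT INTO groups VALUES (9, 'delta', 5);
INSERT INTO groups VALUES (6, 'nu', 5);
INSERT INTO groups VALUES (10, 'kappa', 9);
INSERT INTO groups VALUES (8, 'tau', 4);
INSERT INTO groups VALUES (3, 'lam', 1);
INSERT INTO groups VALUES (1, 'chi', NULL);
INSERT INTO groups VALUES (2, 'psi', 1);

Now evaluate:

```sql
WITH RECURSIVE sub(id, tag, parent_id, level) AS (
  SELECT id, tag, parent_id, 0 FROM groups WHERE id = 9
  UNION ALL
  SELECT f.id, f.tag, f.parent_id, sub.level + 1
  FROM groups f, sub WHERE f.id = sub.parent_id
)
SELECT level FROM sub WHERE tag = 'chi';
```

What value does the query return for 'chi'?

3

Base: id=9 (delta), parent_id=5, level 0.
Iteration 1: join on id=5 -> alpha (id 5, parent_id=2, level 1).
Iteration 2: join on id=2 -> psi (id 2, parent_id=1, level 2).
Iteration 3: join on id=1 -> chi (id 1, parent_id=NULL, level 3).
Iteration 4: parent_id is NULL; no match; recursion stops.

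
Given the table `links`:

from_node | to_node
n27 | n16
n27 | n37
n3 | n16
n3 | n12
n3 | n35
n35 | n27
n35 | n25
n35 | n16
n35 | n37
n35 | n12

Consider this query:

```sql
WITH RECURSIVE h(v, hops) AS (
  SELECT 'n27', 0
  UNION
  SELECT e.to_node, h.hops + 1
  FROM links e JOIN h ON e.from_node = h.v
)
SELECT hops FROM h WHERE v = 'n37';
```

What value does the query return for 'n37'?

1

Base: (n27, hops=0).
Iteration 1: edges from {n27} -> (n16, hops=1), (n37, hops=1).
Iteration 2: no outgoing edges from {n16,n37}; recursion stops.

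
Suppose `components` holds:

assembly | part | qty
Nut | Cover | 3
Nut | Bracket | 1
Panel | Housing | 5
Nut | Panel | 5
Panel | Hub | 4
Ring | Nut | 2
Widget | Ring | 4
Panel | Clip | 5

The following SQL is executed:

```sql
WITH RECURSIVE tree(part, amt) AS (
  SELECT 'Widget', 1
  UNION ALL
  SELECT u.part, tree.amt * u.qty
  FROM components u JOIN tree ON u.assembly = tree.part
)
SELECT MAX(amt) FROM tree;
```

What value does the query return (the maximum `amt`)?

200

Base: (Widget, amt=1).
Iteration 1: components of {Widget} -> Ring = 1*4 = 4.
Iteration 2: components of {Ring} -> Nut = 4*2 = 8.
Iteration 3: components of {Nut} -> Bracket = 8*1 = 8, Cover = 8*3 = 24, Panel = 8*5 = 40.
Iteration 4: components of {Bracket,Cover,Panel} -> Clip = 40*5 = 200, Housing = 40*5 = 200, Hub = 40*4 = 160.
Iteration 5: no further components; recursion stops.
amt values: 1, 4, 8, 8, 40, 24, 200, 160, 200; the maximum is 200.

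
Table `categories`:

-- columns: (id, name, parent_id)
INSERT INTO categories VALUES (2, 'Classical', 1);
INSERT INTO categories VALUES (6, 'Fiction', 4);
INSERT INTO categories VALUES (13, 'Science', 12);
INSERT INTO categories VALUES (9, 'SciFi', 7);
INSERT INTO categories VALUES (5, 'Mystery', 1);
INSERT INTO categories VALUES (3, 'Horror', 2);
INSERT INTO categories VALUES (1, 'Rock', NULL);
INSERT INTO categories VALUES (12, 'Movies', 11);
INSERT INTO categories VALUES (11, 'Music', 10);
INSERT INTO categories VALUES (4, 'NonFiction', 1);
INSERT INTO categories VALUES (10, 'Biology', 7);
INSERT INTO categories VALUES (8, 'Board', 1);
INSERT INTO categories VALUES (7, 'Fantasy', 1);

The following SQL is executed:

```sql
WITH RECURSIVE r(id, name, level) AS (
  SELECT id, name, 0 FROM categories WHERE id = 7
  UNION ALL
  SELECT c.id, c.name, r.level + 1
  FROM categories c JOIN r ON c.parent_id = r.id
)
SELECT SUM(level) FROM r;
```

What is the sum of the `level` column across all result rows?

11

Base: id=7 (Fantasy) at level 0.
Iteration 1: rows with parent_id in {7} -> SciFi (id 9, level 1), Biology (id 10, level 1).
Iteration 2: rows with parent_id in {9,10} -> Music (id 11, level 2).
Iteration 3: rows with parent_id in {11} -> Movies (id 12, level 3).
Iteration 4: rows with parent_id in {12} -> Science (id 13, level 4).
Iteration 5: no rows with parent_id in {13}; recursion stops.
SUM(level) = 0 + 1 + 1 + 2 + 3 + 4 = 11.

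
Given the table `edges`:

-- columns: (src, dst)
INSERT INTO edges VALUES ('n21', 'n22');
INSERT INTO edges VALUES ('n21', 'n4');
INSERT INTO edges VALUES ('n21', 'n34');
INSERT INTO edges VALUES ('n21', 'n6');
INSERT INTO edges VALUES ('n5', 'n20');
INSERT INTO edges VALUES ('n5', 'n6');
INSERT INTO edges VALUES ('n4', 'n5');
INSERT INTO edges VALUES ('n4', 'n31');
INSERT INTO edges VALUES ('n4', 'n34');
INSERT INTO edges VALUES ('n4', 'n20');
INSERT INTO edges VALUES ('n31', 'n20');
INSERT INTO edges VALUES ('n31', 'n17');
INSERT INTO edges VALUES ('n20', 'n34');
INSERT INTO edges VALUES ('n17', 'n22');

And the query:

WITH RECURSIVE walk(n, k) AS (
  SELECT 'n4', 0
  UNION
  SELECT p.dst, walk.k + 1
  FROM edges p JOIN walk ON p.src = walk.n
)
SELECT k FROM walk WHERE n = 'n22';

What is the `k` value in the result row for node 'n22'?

Base: (n4, k=0).
Iteration 1: edges from {n4} -> (n20, k=1), (n31, k=1), (n34, k=1), (n5, k=1).
Iteration 2: edges from {n20,n31,n34,n5} -> (n17, k=2), (n20, k=2), (n34, k=2), (n6, k=2). [UNION drops 1 duplicate row(s)]
Iteration 3: edges from {n17,n20,n34,n6} -> (n22, k=3), (n34, k=3).
Iteration 4: no outgoing edges from {n22,n34}; recursion stops.

3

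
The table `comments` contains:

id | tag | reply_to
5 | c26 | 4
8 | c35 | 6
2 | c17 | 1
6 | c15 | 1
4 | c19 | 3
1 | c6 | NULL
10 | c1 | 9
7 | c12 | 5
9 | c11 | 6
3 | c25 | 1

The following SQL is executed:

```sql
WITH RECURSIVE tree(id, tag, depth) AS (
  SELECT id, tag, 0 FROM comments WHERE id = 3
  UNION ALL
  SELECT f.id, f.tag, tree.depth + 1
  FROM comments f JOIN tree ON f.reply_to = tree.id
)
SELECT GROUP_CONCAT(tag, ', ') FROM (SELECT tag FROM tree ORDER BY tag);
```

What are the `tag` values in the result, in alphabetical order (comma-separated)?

Base: id=3 (c25) at depth 0.
Iteration 1: rows with reply_to in {3} -> c19 (id 4, depth 1).
Iteration 2: rows with reply_to in {4} -> c26 (id 5, depth 2).
Iteration 3: rows with reply_to in {5} -> c12 (id 7, depth 3).
Iteration 4: no rows with reply_to in {7}; recursion stops.

c12, c19, c25, c26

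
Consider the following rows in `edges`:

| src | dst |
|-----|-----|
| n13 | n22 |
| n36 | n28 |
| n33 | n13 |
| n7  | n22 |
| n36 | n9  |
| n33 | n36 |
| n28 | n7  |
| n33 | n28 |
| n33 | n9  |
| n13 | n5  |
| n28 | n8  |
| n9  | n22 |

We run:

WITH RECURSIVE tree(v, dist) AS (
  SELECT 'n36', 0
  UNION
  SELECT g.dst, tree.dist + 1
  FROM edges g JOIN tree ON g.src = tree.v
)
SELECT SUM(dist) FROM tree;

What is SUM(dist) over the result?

Base: (n36, dist=0).
Iteration 1: edges from {n36} -> (n28, dist=1), (n9, dist=1).
Iteration 2: edges from {n28,n9} -> (n22, dist=2), (n7, dist=2), (n8, dist=2).
Iteration 3: edges from {n22,n7,n8} -> (n22, dist=3).
Iteration 4: no outgoing edges from {n22}; recursion stops.
SUM(dist) = 0 + 1 + 1 + 2 + 2 + 2 + 3 = 11.

11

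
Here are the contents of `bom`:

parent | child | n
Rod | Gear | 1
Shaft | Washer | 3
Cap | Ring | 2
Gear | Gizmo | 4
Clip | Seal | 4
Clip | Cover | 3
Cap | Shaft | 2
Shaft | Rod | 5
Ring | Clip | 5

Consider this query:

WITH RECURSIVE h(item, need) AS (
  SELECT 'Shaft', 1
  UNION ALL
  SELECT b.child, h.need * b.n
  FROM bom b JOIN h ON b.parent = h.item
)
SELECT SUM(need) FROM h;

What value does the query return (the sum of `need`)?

Base: (Shaft, need=1).
Iteration 1: components of {Shaft} -> Rod = 1*5 = 5, Washer = 1*3 = 3.
Iteration 2: components of {Rod,Washer} -> Gear = 5*1 = 5.
Iteration 3: components of {Gear} -> Gizmo = 5*4 = 20.
Iteration 4: no further components; recursion stops.
SUM(need) = 1 + 5 + 3 + 5 + 20 = 34.

34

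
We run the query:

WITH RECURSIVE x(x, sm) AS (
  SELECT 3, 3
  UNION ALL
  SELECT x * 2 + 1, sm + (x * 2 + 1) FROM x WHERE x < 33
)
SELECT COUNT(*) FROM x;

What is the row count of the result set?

Base: x=3, sm=3.
Iteration 1: 3 < 33 holds -> x = 3 * 2 + 1 = 7, sm = 3 + 7 = 10.
Iteration 2: 7 < 33 holds -> x = 7 * 2 + 1 = 15, sm = 10 + 15 = 25.
Iteration 3: 15 < 33 holds -> x = 15 * 2 + 1 = 31, sm = 25 + 31 = 56.
Iteration 4: 31 < 33 holds -> x = 31 * 2 + 1 = 63, sm = 56 + 63 = 119.
Iteration 5: 63 < 33 fails; recursion stops.
Total rows emitted: 5.

5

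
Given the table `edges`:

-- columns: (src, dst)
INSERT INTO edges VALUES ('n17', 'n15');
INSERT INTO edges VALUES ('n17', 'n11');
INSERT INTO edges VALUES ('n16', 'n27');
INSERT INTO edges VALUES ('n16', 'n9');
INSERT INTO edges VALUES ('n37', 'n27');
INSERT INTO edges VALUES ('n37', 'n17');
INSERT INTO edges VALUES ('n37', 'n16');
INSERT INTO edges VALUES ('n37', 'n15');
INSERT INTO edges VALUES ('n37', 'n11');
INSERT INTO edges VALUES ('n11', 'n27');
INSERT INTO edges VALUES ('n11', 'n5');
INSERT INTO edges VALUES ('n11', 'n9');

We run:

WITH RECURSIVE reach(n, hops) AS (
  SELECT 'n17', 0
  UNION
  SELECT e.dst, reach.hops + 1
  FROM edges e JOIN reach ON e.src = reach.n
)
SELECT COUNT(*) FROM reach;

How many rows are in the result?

Base: (n17, hops=0).
Iteration 1: edges from {n17} -> (n11, hops=1), (n15, hops=1).
Iteration 2: edges from {n11,n15} -> (n27, hops=2), (n5, hops=2), (n9, hops=2).
Iteration 3: no outgoing edges from {n27,n5,n9}; recursion stops.
Total rows emitted: 6.

6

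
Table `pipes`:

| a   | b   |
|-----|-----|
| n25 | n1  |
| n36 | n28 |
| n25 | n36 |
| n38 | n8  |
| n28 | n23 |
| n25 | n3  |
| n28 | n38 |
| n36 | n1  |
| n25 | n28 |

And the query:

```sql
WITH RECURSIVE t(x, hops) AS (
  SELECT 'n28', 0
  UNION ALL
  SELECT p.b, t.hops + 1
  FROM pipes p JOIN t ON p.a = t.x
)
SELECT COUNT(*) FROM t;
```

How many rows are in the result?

Base: (n28, hops=0).
Iteration 1: edges from {n28} -> (n23, hops=1), (n38, hops=1).
Iteration 2: edges from {n23,n38} -> (n8, hops=2).
Iteration 3: no outgoing edges from {n8}; recursion stops.
Total rows emitted: 4.

4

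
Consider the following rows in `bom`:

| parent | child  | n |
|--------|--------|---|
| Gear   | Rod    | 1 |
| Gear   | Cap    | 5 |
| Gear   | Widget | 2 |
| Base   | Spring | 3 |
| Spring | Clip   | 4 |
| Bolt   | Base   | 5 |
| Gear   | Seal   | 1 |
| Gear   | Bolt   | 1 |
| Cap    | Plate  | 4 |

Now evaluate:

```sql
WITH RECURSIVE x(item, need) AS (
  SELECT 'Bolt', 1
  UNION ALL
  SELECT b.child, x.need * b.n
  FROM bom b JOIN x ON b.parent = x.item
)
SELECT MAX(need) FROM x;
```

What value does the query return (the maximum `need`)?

Base: (Bolt, need=1).
Iteration 1: components of {Bolt} -> Base = 1*5 = 5.
Iteration 2: components of {Base} -> Spring = 5*3 = 15.
Iteration 3: components of {Spring} -> Clip = 15*4 = 60.
Iteration 4: no further components; recursion stops.
need values: 1, 5, 15, 60; the maximum is 60.

60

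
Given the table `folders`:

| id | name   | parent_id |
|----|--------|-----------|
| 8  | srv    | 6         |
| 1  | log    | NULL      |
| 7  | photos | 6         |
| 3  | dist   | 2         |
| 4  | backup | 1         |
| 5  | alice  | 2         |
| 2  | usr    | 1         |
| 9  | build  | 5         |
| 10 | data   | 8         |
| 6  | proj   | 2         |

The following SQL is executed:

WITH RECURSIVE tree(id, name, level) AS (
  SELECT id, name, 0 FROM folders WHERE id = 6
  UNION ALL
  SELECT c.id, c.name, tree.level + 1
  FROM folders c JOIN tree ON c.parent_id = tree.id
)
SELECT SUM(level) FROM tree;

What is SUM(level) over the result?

Base: id=6 (proj) at level 0.
Iteration 1: rows with parent_id in {6} -> photos (id 7, level 1), srv (id 8, level 1).
Iteration 2: rows with parent_id in {7,8} -> data (id 10, level 2).
Iteration 3: no rows with parent_id in {10}; recursion stops.
SUM(level) = 0 + 1 + 1 + 2 = 4.

4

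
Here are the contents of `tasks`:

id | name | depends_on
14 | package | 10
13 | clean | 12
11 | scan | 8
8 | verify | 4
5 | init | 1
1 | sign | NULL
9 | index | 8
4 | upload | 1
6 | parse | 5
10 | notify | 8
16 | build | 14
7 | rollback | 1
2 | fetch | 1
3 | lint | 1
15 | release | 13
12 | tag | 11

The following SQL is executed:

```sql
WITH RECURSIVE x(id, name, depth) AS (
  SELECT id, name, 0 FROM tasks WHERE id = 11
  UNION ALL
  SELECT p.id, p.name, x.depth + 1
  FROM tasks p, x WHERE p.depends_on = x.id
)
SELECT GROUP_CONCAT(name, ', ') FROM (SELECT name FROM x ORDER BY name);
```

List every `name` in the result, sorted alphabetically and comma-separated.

clean, release, scan, tag

Base: id=11 (scan) at depth 0.
Iteration 1: rows with depends_on in {11} -> tag (id 12, depth 1).
Iteration 2: rows with depends_on in {12} -> clean (id 13, depth 2).
Iteration 3: rows with depends_on in {13} -> release (id 15, depth 3).
Iteration 4: no rows with depends_on in {15}; recursion stops.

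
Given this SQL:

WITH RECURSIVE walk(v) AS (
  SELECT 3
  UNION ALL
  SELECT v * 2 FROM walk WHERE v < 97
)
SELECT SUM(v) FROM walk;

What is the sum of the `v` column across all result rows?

381

Base: v=3.
Iteration 1: 3 < 97 holds -> v = 3 * 2 = 6.
Iteration 2: 6 < 97 holds -> v = 6 * 2 = 12.
Iteration 3: 12 < 97 holds -> v = 12 * 2 = 24.
Iteration 4: 24 < 97 holds -> v = 24 * 2 = 48.
Iteration 5: 48 < 97 holds -> v = 48 * 2 = 96.
Iteration 6: 96 < 97 holds -> v = 96 * 2 = 192.
Iteration 7: 192 < 97 fails; recursion stops.
SUM(v) = 3 + 6 + 12 + 24 + 48 + 96 + 192 = 381.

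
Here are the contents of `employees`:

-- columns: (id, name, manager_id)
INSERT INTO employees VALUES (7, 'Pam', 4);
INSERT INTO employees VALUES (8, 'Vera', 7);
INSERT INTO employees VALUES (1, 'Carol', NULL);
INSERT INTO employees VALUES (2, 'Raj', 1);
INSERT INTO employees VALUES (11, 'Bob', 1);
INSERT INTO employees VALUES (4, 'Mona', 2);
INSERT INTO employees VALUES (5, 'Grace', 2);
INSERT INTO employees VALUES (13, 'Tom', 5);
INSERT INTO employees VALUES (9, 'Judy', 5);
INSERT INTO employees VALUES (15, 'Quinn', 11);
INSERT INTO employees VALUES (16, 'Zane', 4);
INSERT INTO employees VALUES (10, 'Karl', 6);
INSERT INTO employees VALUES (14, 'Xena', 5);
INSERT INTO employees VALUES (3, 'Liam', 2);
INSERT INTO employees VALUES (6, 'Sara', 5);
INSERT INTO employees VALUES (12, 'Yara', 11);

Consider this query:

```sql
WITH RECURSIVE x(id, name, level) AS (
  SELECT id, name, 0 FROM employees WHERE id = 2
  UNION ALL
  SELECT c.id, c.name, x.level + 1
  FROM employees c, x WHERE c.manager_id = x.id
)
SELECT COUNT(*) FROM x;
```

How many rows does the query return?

Base: id=2 (Raj) at level 0.
Iteration 1: rows with manager_id in {2} -> Liam (id 3, level 1), Mona (id 4, level 1), Grace (id 5, level 1).
Iteration 2: rows with manager_id in {3,4,5} -> Sara (id 6, level 2), Pam (id 7, level 2), Judy (id 9, level 2), Tom (id 13, level 2), Xena (id 14, level 2), Zane (id 16, level 2).
Iteration 3: rows with manager_id in {6,7,9,13,14,16} -> Vera (id 8, level 3), Karl (id 10, level 3).
Iteration 4: no rows with manager_id in {8,10}; recursion stops.
Total rows emitted: 12.

12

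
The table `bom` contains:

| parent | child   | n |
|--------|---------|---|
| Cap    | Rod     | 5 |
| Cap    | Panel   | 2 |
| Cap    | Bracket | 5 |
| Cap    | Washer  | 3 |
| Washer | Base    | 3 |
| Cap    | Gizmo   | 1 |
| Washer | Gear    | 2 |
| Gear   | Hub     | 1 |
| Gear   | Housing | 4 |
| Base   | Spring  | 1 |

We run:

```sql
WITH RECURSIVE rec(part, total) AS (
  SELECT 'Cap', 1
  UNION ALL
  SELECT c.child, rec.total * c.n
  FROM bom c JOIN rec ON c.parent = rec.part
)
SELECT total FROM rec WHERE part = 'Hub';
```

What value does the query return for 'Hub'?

Base: (Cap, total=1).
Iteration 1: components of {Cap} -> Bracket = 1*5 = 5, Gizmo = 1*1 = 1, Panel = 1*2 = 2, Rod = 1*5 = 5, Washer = 1*3 = 3.
Iteration 2: components of {Bracket,Gizmo,Panel,Rod,Washer} -> Base = 3*3 = 9, Gear = 3*2 = 6.
Iteration 3: components of {Base,Gear} -> Housing = 6*4 = 24, Hub = 6*1 = 6, Spring = 9*1 = 9.
Iteration 4: no further components; recursion stops.

6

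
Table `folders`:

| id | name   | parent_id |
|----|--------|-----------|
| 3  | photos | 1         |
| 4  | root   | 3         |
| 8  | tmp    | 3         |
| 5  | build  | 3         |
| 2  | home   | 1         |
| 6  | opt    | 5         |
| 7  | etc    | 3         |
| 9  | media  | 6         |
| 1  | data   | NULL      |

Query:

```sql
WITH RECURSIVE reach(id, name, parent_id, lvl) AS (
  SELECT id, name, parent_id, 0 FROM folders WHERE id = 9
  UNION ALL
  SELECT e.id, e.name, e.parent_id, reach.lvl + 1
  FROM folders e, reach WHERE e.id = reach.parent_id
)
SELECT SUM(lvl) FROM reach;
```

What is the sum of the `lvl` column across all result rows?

10

Base: id=9 (media), parent_id=6, lvl 0.
Iteration 1: join on id=6 -> opt (id 6, parent_id=5, lvl 1).
Iteration 2: join on id=5 -> build (id 5, parent_id=3, lvl 2).
Iteration 3: join on id=3 -> photos (id 3, parent_id=1, lvl 3).
Iteration 4: join on id=1 -> data (id 1, parent_id=NULL, lvl 4).
Iteration 5: parent_id is NULL; no match; recursion stops.
SUM(lvl) = 0 + 1 + 2 + 3 + 4 = 10.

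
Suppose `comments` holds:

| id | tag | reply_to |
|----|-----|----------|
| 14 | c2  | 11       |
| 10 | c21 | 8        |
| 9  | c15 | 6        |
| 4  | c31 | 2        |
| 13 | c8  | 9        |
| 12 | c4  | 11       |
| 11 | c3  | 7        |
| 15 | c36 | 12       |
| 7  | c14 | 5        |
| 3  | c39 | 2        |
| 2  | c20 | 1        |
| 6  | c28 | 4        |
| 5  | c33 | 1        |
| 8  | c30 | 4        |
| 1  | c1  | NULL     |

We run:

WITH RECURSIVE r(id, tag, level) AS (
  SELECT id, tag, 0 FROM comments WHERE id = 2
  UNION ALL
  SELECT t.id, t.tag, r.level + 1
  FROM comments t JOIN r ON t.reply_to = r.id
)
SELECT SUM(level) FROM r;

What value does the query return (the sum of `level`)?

16

Base: id=2 (c20) at level 0.
Iteration 1: rows with reply_to in {2} -> c39 (id 3, level 1), c31 (id 4, level 1).
Iteration 2: rows with reply_to in {3,4} -> c28 (id 6, level 2), c30 (id 8, level 2).
Iteration 3: rows with reply_to in {6,8} -> c15 (id 9, level 3), c21 (id 10, level 3).
Iteration 4: rows with reply_to in {9,10} -> c8 (id 13, level 4).
Iteration 5: no rows with reply_to in {13}; recursion stops.
SUM(level) = 0 + 1 + 1 + 2 + 2 + 3 + 3 + 4 = 16.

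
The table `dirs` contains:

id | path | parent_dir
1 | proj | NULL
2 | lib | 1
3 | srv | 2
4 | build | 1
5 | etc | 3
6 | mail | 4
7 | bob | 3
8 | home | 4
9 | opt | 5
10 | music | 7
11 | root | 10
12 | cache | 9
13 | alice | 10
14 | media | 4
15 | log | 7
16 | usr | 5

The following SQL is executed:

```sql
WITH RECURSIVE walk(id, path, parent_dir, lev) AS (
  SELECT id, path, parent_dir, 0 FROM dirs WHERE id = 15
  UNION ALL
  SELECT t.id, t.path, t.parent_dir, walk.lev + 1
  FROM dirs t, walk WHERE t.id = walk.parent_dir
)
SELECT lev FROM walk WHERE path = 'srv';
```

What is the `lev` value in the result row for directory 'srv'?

Base: id=15 (log), parent_dir=7, lev 0.
Iteration 1: join on id=7 -> bob (id 7, parent_dir=3, lev 1).
Iteration 2: join on id=3 -> srv (id 3, parent_dir=2, lev 2).
Iteration 3: join on id=2 -> lib (id 2, parent_dir=1, lev 3).
Iteration 4: join on id=1 -> proj (id 1, parent_dir=NULL, lev 4).
Iteration 5: parent_dir is NULL; no match; recursion stops.

2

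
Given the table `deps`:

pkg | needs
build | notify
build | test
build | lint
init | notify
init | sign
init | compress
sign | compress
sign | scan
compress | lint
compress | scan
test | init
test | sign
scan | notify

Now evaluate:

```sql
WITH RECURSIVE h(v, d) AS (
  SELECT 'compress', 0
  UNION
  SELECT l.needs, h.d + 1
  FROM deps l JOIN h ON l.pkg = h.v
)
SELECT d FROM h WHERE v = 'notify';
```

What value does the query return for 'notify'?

Base: (compress, d=0).
Iteration 1: edges from {compress} -> (lint, d=1), (scan, d=1).
Iteration 2: edges from {lint,scan} -> (notify, d=2).
Iteration 3: no outgoing edges from {notify}; recursion stops.

2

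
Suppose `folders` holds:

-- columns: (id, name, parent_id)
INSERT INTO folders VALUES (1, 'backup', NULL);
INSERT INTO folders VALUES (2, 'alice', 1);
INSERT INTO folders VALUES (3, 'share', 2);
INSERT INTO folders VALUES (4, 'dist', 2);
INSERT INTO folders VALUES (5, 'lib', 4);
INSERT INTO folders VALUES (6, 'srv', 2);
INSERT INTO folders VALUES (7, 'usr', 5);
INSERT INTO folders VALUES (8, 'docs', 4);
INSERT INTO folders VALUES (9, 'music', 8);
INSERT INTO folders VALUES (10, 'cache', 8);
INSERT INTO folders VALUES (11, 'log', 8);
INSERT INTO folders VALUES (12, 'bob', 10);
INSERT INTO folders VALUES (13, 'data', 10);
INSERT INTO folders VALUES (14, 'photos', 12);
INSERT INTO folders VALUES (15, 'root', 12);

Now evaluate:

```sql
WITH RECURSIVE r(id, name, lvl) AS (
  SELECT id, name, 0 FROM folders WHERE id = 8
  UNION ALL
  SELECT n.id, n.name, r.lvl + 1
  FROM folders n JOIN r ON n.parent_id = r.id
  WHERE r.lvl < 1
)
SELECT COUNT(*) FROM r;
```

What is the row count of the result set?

Base: id=8 (docs) at lvl 0.
Iteration 1: rows with parent_id in {8} -> music (id 9, lvl 1), cache (id 10, lvl 1), log (id 11, lvl 1).
Iteration 2: lvl < 1 fails for all current rows; recursion stops.
Total rows emitted: 4.

4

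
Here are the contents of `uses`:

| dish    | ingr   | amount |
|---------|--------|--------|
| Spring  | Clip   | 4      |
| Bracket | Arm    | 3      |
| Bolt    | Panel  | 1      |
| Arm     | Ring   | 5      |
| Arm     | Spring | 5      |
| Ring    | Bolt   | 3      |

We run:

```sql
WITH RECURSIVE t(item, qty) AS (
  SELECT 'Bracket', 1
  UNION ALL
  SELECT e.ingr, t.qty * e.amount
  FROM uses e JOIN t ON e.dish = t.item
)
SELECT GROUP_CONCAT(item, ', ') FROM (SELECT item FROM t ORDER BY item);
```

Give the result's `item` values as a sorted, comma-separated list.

Arm, Bolt, Bracket, Clip, Panel, Ring, Spring

Base: (Bracket, qty=1).
Iteration 1: components of {Bracket} -> Arm = 1*3 = 3.
Iteration 2: components of {Arm} -> Ring = 3*5 = 15, Spring = 3*5 = 15.
Iteration 3: components of {Ring,Spring} -> Bolt = 15*3 = 45, Clip = 15*4 = 60.
Iteration 4: components of {Bolt,Clip} -> Panel = 45*1 = 45.
Iteration 5: no further components; recursion stops.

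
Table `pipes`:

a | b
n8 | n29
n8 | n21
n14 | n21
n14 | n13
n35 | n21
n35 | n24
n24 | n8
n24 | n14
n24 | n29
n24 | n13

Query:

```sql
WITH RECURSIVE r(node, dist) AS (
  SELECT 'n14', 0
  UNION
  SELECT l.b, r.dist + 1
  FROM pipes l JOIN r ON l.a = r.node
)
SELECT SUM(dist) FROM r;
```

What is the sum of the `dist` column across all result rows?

Base: (n14, dist=0).
Iteration 1: edges from {n14} -> (n13, dist=1), (n21, dist=1).
Iteration 2: no outgoing edges from {n13,n21}; recursion stops.
SUM(dist) = 0 + 1 + 1 = 2.

2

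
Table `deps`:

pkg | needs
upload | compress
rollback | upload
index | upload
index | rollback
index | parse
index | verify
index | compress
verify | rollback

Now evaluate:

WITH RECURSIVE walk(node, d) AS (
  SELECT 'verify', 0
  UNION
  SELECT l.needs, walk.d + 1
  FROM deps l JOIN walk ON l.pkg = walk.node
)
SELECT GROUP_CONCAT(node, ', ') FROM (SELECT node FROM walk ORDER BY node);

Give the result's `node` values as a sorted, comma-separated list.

compress, rollback, upload, verify

Base: (verify, d=0).
Iteration 1: edges from {verify} -> (rollback, d=1).
Iteration 2: edges from {rollback} -> (upload, d=2).
Iteration 3: edges from {upload} -> (compress, d=3).
Iteration 4: no outgoing edges from {compress}; recursion stops.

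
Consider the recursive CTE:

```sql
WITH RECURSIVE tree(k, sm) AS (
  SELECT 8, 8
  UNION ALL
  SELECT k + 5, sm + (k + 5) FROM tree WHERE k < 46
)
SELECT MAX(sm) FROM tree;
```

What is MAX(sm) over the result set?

Base: k=8, sm=8.
Iteration 1: 8 < 46 holds -> k = 8 + 5 = 13, sm = 8 + 13 = 21.
Iteration 2: 13 < 46 holds -> k = 13 + 5 = 18, sm = 21 + 18 = 39.
Iteration 3: 18 < 46 holds -> k = 18 + 5 = 23, sm = 39 + 23 = 62.
Iteration 4: 23 < 46 holds -> k = 23 + 5 = 28, sm = 62 + 28 = 90.
Iteration 5: 28 < 46 holds -> k = 28 + 5 = 33, sm = 90 + 33 = 123.
Iteration 6: 33 < 46 holds -> k = 33 + 5 = 38, sm = 123 + 38 = 161.
Iteration 7: 38 < 46 holds -> k = 38 + 5 = 43, sm = 161 + 43 = 204.
Iteration 8: 43 < 46 holds -> k = 43 + 5 = 48, sm = 204 + 48 = 252.
Iteration 9: 48 < 46 fails; recursion stops.
sm values: 8, 21, 39, 62, 90, 123, 161, 204, 252; the maximum is 252.

252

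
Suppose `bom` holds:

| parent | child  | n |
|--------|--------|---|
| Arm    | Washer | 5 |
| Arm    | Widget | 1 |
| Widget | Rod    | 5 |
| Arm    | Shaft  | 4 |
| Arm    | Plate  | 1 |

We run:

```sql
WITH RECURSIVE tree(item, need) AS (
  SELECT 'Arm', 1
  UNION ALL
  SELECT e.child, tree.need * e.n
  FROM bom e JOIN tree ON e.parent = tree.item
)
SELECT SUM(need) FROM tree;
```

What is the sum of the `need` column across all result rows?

17

Base: (Arm, need=1).
Iteration 1: components of {Arm} -> Plate = 1*1 = 1, Shaft = 1*4 = 4, Washer = 1*5 = 5, Widget = 1*1 = 1.
Iteration 2: components of {Plate,Shaft,Washer,Widget} -> Rod = 1*5 = 5.
Iteration 3: no further components; recursion stops.
SUM(need) = 1 + 5 + 1 + 1 + 4 + 5 = 17.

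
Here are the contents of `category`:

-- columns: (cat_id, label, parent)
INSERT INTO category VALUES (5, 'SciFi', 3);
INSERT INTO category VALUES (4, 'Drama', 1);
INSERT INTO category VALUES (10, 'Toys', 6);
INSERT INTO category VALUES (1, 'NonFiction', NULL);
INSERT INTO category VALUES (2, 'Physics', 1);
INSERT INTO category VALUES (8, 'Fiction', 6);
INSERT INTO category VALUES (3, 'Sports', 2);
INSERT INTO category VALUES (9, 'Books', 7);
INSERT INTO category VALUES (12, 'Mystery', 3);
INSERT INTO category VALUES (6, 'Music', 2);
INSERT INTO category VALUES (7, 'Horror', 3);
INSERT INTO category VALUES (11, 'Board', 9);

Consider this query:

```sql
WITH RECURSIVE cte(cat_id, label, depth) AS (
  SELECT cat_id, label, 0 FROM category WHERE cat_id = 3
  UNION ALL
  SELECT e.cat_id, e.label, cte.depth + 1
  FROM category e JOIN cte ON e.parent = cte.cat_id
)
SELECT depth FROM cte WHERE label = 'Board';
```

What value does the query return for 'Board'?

Base: cat_id=3 (Sports) at depth 0.
Iteration 1: rows with parent in {3} -> SciFi (id 5, depth 1), Horror (id 7, depth 1), Mystery (id 12, depth 1).
Iteration 2: rows with parent in {5,7,12} -> Books (id 9, depth 2).
Iteration 3: rows with parent in {9} -> Board (id 11, depth 3).
Iteration 4: no rows with parent in {11}; recursion stops.

3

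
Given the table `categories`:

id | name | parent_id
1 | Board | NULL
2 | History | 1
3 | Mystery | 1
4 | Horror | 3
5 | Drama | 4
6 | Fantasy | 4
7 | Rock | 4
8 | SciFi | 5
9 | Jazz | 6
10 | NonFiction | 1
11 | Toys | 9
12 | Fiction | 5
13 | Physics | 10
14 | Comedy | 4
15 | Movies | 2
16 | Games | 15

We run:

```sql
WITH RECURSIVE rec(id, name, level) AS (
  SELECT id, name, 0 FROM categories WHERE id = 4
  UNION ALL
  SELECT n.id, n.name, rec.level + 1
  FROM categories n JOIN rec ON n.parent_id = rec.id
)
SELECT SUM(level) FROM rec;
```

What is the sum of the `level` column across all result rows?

Base: id=4 (Horror) at level 0.
Iteration 1: rows with parent_id in {4} -> Drama (id 5, level 1), Fantasy (id 6, level 1), Rock (id 7, level 1), Comedy (id 14, level 1).
Iteration 2: rows with parent_id in {5,6,7,14} -> SciFi (id 8, level 2), Jazz (id 9, level 2), Fiction (id 12, level 2).
Iteration 3: rows with parent_id in {8,9,12} -> Toys (id 11, level 3).
Iteration 4: no rows with parent_id in {11}; recursion stops.
SUM(level) = 0 + 1 + 1 + 1 + 1 + 2 + 2 + 2 + 3 = 13.

13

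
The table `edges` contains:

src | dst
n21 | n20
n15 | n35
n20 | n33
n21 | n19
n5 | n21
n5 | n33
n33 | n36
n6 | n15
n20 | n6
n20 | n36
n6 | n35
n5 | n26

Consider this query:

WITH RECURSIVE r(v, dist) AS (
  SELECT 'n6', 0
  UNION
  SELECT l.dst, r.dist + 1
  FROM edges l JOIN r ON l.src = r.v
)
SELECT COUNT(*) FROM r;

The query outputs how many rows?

4

Base: (n6, dist=0).
Iteration 1: edges from {n6} -> (n15, dist=1), (n35, dist=1).
Iteration 2: edges from {n15,n35} -> (n35, dist=2).
Iteration 3: no outgoing edges from {n35}; recursion stops.
Total rows emitted: 4.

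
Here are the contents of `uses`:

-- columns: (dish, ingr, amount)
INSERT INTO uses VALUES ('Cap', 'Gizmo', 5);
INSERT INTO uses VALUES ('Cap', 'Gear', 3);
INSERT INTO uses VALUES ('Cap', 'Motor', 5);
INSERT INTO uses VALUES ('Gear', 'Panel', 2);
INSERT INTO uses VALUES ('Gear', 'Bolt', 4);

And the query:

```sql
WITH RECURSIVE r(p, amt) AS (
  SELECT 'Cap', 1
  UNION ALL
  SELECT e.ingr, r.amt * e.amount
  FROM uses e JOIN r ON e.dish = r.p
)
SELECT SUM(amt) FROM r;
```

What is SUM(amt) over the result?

Base: (Cap, amt=1).
Iteration 1: components of {Cap} -> Gear = 1*3 = 3, Gizmo = 1*5 = 5, Motor = 1*5 = 5.
Iteration 2: components of {Gear,Gizmo,Motor} -> Bolt = 3*4 = 12, Panel = 3*2 = 6.
Iteration 3: no further components; recursion stops.
SUM(amt) = 1 + 5 + 3 + 5 + 6 + 12 = 32.

32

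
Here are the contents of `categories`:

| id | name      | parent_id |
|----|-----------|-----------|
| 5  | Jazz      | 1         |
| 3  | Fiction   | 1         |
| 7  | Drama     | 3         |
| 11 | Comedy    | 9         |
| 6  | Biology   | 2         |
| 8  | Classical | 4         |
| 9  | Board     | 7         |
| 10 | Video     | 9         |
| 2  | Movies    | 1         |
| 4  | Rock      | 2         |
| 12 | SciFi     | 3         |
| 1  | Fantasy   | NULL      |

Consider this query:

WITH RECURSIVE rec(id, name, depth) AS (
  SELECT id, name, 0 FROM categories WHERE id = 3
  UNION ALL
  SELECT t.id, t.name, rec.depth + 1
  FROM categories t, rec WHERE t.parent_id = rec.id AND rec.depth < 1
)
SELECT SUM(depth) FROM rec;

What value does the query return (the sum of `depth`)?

2

Base: id=3 (Fiction) at depth 0.
Iteration 1: rows with parent_id in {3} -> Drama (id 7, depth 1), SciFi (id 12, depth 1).
Iteration 2: depth < 1 fails for all current rows; recursion stops.
SUM(depth) = 0 + 1 + 1 = 2.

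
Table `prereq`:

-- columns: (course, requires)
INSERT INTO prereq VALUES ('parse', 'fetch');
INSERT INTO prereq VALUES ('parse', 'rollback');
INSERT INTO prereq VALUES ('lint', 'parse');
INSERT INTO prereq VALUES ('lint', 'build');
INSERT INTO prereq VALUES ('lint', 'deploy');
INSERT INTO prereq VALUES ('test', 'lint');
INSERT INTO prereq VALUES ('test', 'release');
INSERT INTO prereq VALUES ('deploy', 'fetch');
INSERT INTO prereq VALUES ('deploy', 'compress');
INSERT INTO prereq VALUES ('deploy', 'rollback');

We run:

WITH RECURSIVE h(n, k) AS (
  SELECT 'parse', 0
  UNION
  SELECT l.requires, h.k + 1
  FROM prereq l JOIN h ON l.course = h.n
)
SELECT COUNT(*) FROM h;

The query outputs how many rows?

3

Base: (parse, k=0).
Iteration 1: edges from {parse} -> (fetch, k=1), (rollback, k=1).
Iteration 2: no outgoing edges from {fetch,rollback}; recursion stops.
Total rows emitted: 3.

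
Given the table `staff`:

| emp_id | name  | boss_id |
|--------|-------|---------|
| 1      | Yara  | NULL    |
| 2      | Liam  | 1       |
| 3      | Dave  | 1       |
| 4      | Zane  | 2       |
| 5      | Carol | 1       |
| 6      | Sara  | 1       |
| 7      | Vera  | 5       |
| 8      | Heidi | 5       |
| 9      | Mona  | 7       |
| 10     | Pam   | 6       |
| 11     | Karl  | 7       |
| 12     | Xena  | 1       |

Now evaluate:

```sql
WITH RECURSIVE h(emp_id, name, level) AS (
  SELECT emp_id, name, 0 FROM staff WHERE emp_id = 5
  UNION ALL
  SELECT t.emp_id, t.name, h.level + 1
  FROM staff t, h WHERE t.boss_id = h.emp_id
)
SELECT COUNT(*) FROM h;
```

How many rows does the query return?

5

Base: emp_id=5 (Carol) at level 0.
Iteration 1: rows with boss_id in {5} -> Vera (id 7, level 1), Heidi (id 8, level 1).
Iteration 2: rows with boss_id in {7,8} -> Mona (id 9, level 2), Karl (id 11, level 2).
Iteration 3: no rows with boss_id in {9,11}; recursion stops.
Total rows emitted: 5.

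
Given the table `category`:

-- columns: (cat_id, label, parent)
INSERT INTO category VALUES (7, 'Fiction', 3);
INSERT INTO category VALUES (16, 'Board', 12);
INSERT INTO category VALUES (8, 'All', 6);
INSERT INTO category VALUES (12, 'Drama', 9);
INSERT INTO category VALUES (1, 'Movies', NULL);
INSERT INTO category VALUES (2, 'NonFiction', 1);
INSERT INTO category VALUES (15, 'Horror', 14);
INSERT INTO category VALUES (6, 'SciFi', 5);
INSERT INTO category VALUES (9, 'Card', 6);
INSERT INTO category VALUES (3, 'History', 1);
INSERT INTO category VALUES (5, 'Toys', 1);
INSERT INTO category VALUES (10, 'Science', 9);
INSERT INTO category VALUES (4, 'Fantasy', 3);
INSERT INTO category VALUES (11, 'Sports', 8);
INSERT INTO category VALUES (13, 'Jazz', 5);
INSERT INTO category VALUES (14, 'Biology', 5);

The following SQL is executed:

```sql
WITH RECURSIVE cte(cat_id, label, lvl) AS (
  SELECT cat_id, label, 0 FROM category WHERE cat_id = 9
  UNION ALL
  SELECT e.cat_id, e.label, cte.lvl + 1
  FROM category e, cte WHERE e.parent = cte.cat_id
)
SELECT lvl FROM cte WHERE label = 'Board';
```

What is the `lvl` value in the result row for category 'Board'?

Base: cat_id=9 (Card) at lvl 0.
Iteration 1: rows with parent in {9} -> Science (id 10, lvl 1), Drama (id 12, lvl 1).
Iteration 2: rows with parent in {10,12} -> Board (id 16, lvl 2).
Iteration 3: no rows with parent in {16}; recursion stops.

2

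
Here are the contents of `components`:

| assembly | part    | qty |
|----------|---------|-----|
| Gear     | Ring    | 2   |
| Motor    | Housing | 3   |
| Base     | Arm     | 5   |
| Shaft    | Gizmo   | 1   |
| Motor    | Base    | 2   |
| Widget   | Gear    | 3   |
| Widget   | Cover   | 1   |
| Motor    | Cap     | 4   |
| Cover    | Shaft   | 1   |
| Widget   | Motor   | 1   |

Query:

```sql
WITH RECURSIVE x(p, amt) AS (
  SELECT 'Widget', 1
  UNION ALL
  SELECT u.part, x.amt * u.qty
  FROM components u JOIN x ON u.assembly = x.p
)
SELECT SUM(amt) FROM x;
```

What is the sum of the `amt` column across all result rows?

33

Base: (Widget, amt=1).
Iteration 1: components of {Widget} -> Cover = 1*1 = 1, Gear = 1*3 = 3, Motor = 1*1 = 1.
Iteration 2: components of {Cover,Gear,Motor} -> Base = 1*2 = 2, Cap = 1*4 = 4, Housing = 1*3 = 3, Ring = 3*2 = 6, Shaft = 1*1 = 1.
Iteration 3: components of {Base,Cap,Housing,Ring,Shaft} -> Arm = 2*5 = 10, Gizmo = 1*1 = 1.
Iteration 4: no further components; recursion stops.
SUM(amt) = 1 + 1 + 1 + 3 + 3 + 2 + 4 + 1 + 6 + 10 + 1 = 33.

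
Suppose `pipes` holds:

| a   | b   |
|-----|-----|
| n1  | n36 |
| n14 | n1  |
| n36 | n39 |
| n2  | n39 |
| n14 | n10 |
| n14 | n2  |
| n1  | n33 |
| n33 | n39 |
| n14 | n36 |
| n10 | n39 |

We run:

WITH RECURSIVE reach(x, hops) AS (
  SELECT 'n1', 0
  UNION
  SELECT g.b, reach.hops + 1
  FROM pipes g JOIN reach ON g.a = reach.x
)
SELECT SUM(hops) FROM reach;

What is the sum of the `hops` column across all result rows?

4

Base: (n1, hops=0).
Iteration 1: edges from {n1} -> (n33, hops=1), (n36, hops=1).
Iteration 2: edges from {n33,n36} -> (n39, hops=2). [UNION drops 1 duplicate row(s)]
Iteration 3: no outgoing edges from {n39}; recursion stops.
SUM(hops) = 0 + 1 + 1 + 2 = 4.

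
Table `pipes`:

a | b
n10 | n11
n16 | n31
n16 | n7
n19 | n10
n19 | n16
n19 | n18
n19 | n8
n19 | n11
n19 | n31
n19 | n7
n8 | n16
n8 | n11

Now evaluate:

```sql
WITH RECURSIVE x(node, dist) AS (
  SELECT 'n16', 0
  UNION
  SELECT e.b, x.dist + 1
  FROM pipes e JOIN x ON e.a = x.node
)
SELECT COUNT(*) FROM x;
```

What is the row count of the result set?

Base: (n16, dist=0).
Iteration 1: edges from {n16} -> (n31, dist=1), (n7, dist=1).
Iteration 2: no outgoing edges from {n31,n7}; recursion stops.
Total rows emitted: 3.

3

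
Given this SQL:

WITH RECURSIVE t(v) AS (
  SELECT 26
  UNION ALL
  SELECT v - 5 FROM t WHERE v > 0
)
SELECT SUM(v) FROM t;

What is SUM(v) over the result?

77

Base: v=26.
Iteration 1: 26 > 0 holds -> v = 26 - 5 = 21.
Iteration 2: 21 > 0 holds -> v = 21 - 5 = 16.
Iteration 3: 16 > 0 holds -> v = 16 - 5 = 11.
Iteration 4: 11 > 0 holds -> v = 11 - 5 = 6.
Iteration 5: 6 > 0 holds -> v = 6 - 5 = 1.
Iteration 6: 1 > 0 holds -> v = 1 - 5 = -4.
Iteration 7: -4 > 0 fails; recursion stops.
SUM(v) = 26 + 21 + 16 + 11 + 6 + 1 + -4 = 77.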